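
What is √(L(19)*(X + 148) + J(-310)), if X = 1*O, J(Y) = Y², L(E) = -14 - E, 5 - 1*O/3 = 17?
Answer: 2*√23101 ≈ 303.98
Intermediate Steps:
O = -36 (O = 15 - 3*17 = 15 - 51 = -36)
X = -36 (X = 1*(-36) = -36)
√(L(19)*(X + 148) + J(-310)) = √((-14 - 1*19)*(-36 + 148) + (-310)²) = √((-14 - 19)*112 + 96100) = √(-33*112 + 96100) = √(-3696 + 96100) = √92404 = 2*√23101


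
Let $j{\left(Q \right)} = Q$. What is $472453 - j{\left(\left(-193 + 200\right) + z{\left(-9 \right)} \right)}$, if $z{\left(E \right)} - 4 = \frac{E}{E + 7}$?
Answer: $\frac{944875}{2} \approx 4.7244 \cdot 10^{5}$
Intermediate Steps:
$z{\left(E \right)} = 4 + \frac{E}{7 + E}$ ($z{\left(E \right)} = 4 + \frac{E}{E + 7} = 4 + \frac{E}{7 + E}$)
$472453 - j{\left(\left(-193 + 200\right) + z{\left(-9 \right)} \right)} = 472453 - \left(\left(-193 + 200\right) + \frac{28 + 5 \left(-9\right)}{7 - 9}\right) = 472453 - \left(7 + \frac{28 - 45}{-2}\right) = 472453 - \left(7 - - \frac{17}{2}\right) = 472453 - \left(7 + \frac{17}{2}\right) = 472453 - \frac{31}{2} = \frac{944875}{2}$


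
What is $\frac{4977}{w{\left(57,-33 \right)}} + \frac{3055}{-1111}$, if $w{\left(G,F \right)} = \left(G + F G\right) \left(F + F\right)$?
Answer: $- \frac{3659027}{1350976} \approx -2.7084$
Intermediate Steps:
$w{\left(G,F \right)} = 2 F \left(G + F G\right)$ ($w{\left(G,F \right)} = \left(G + F G\right) 2 F = 2 F \left(G + F G\right)$)
$\frac{4977}{w{\left(57,-33 \right)}} + \frac{3055}{-1111} = \frac{4977}{2 \left(-33\right) 57 \left(1 - 33\right)} + \frac{3055}{-1111} = \frac{4977}{2 \left(-33\right) 57 \left(-32\right)} + 3055 \left(- \frac{1}{1111}\right) = \frac{4977}{120384} - \frac{3055}{1111} = 4977 \cdot \frac{1}{120384} - \frac{3055}{1111} = \frac{553}{13376} - \frac{3055}{1111} = - \frac{3659027}{1350976}$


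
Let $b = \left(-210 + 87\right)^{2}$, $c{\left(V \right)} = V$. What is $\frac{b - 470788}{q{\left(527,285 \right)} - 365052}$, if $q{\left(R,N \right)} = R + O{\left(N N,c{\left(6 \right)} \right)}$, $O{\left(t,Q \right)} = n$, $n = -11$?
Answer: $\frac{455659}{364536} \approx 1.25$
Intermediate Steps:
$O{\left(t,Q \right)} = -11$
$q{\left(R,N \right)} = -11 + R$ ($q{\left(R,N \right)} = R - 11 = -11 + R$)
$b = 15129$ ($b = \left(-123\right)^{2} = 15129$)
$\frac{b - 470788}{q{\left(527,285 \right)} - 365052} = \frac{15129 - 470788}{\left(-11 + 527\right) - 365052} = - \frac{455659}{516 - 365052} = - \frac{455659}{-364536} = \left(-455659\right) \left(- \frac{1}{364536}\right) = \frac{455659}{364536}$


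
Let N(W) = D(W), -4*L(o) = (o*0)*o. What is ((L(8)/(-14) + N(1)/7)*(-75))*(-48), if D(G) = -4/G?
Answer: -14400/7 ≈ -2057.1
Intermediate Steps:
L(o) = 0 (L(o) = -o*0*o/4 = -0*o = -¼*0 = 0)
N(W) = -4/W
((L(8)/(-14) + N(1)/7)*(-75))*(-48) = ((0/(-14) - 4/1/7)*(-75))*(-48) = ((0*(-1/14) - 4*1*(⅐))*(-75))*(-48) = ((0 - 4*⅐)*(-75))*(-48) = ((0 - 4/7)*(-75))*(-48) = -4/7*(-75)*(-48) = (300/7)*(-48) = -14400/7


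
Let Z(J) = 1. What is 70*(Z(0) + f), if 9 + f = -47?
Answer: -3850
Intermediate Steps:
f = -56 (f = -9 - 47 = -56)
70*(Z(0) + f) = 70*(1 - 56) = 70*(-55) = -3850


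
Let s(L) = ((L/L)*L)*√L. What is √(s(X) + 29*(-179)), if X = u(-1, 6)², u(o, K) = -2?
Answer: I*√5183 ≈ 71.993*I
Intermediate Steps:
X = 4 (X = (-2)² = 4)
s(L) = L^(3/2) (s(L) = (1*L)*√L = L*√L = L^(3/2))
√(s(X) + 29*(-179)) = √(4^(3/2) + 29*(-179)) = √(8 - 5191) = √(-5183) = I*√5183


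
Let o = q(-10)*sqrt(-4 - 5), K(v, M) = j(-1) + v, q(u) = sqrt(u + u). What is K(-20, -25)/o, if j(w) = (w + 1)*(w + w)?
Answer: 2*sqrt(5)/3 ≈ 1.4907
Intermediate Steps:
j(w) = 2*w*(1 + w) (j(w) = (1 + w)*(2*w) = 2*w*(1 + w))
q(u) = sqrt(2)*sqrt(u) (q(u) = sqrt(2*u) = sqrt(2)*sqrt(u))
K(v, M) = v (K(v, M) = 2*(-1)*(1 - 1) + v = 2*(-1)*0 + v = 0 + v = v)
o = -6*sqrt(5) (o = (sqrt(2)*sqrt(-10))*sqrt(-4 - 5) = (sqrt(2)*(I*sqrt(10)))*sqrt(-9) = (2*I*sqrt(5))*(3*I) = -6*sqrt(5) ≈ -13.416)
K(-20, -25)/o = -20*(-sqrt(5)/30) = -(-2)*sqrt(5)/3 = 2*sqrt(5)/3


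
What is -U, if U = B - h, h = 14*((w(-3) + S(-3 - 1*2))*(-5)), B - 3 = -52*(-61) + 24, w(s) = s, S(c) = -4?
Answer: -2709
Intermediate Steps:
B = 3199 (B = 3 + (-52*(-61) + 24) = 3 + (3172 + 24) = 3 + 3196 = 3199)
h = 490 (h = 14*((-3 - 4)*(-5)) = 14*(-7*(-5)) = 14*35 = 490)
U = 2709 (U = 3199 - 1*490 = 3199 - 490 = 2709)
-U = -1*2709 = -2709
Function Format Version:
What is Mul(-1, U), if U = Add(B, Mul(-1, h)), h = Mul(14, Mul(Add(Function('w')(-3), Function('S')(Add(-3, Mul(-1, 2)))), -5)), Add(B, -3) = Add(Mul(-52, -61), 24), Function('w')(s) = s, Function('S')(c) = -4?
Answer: -2709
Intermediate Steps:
B = 3199 (B = Add(3, Add(Mul(-52, -61), 24)) = Add(3, Add(3172, 24)) = Add(3, 3196) = 3199)
h = 490 (h = Mul(14, Mul(Add(-3, -4), -5)) = Mul(14, Mul(-7, -5)) = Mul(14, 35) = 490)
U = 2709 (U = Add(3199, Mul(-1, 490)) = Add(3199, -490) = 2709)
Mul(-1, U) = Mul(-1, 2709) = -2709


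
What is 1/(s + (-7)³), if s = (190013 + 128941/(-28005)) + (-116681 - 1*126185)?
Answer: -28005/1489882921 ≈ -1.8797e-5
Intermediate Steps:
s = -1480277206/28005 (s = (190013 + 128941*(-1/28005)) + (-116681 - 126185) = (190013 - 128941/28005) - 242866 = 5321185124/28005 - 242866 = -1480277206/28005 ≈ -52858.)
1/(s + (-7)³) = 1/(-1480277206/28005 + (-7)³) = 1/(-1480277206/28005 - 343) = 1/(-1489882921/28005) = -28005/1489882921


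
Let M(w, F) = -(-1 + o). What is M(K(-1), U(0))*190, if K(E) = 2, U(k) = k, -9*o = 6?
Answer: 950/3 ≈ 316.67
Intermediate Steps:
o = -⅔ (o = -⅑*6 = -⅔ ≈ -0.66667)
M(w, F) = 5/3 (M(w, F) = -(-1 - ⅔) = -1*(-5/3) = 5/3)
M(K(-1), U(0))*190 = (5/3)*190 = 950/3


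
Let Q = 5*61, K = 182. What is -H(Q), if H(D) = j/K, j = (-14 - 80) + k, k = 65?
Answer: 29/182 ≈ 0.15934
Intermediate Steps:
j = -29 (j = (-14 - 80) + 65 = -94 + 65 = -29)
Q = 305
H(D) = -29/182
-H(Q) = -1*(-29/182) = 29/182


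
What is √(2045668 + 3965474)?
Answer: √6011142 ≈ 2451.8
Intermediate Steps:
√(2045668 + 3965474) = √6011142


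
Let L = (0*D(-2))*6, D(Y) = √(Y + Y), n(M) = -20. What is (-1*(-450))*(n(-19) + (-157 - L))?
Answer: -79650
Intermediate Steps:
D(Y) = √2*√Y (D(Y) = √(2*Y) = √2*√Y)
L = 0 (L = (0*(√2*√(-2)))*6 = (0*(√2*(I*√2)))*6 = (0*(2*I))*6 = 0*6 = 0)
(-1*(-450))*(n(-19) + (-157 - L)) = (-1*(-450))*(-20 + (-157 - 1*0)) = 450*(-20 + (-157 + 0)) = 450*(-20 - 157) = 450*(-177) = -79650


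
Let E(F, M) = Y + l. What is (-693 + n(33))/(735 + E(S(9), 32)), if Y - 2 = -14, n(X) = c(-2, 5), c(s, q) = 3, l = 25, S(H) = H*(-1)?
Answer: -345/374 ≈ -0.92246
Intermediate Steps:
S(H) = -H
n(X) = 3
Y = -12 (Y = 2 - 14 = -12)
E(F, M) = 13 (E(F, M) = -12 + 25 = 13)
(-693 + n(33))/(735 + E(S(9), 32)) = (-693 + 3)/(735 + 13) = -690/748 = -690*1/748 = -345/374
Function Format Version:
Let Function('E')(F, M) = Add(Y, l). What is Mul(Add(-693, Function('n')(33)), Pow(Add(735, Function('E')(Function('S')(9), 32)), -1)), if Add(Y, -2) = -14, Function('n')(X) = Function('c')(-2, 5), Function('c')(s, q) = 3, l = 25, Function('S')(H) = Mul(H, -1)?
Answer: Rational(-345, 374) ≈ -0.92246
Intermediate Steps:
Function('S')(H) = Mul(-1, H)
Function('n')(X) = 3
Y = -12 (Y = Add(2, -14) = -12)
Function('E')(F, M) = 13 (Function('E')(F, M) = Add(-12, 25) = 13)
Mul(Add(-693, Function('n')(33)), Pow(Add(735, Function('E')(Function('S')(9), 32)), -1)) = Mul(Add(-693, 3), Pow(Add(735, 13), -1)) = Mul(-690, Pow(748, -1)) = Mul(-690, Rational(1, 748)) = Rational(-345, 374)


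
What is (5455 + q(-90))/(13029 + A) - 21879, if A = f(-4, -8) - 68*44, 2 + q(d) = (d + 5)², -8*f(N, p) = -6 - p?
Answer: -415677/19 ≈ -21878.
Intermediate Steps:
f(N, p) = ¾ + p/8 (f(N, p) = -(-6 - p)/8 = ¾ + p/8)
q(d) = -2 + (5 + d)² (q(d) = -2 + (d + 5)² = -2 + (5 + d)²)
A = -11969/4 (A = (¾ + (⅛)*(-8)) - 68*44 = (¾ - 1) - 2992 = -¼ - 2992 = -11969/4 ≈ -2992.3)
(5455 + q(-90))/(13029 + A) - 21879 = (5455 + (-2 + (5 - 90)²))/(13029 - 11969/4) - 21879 = (5455 + (-2 + (-85)²))/(40147/4) - 21879 = (5455 + (-2 + 7225))*(4/40147) - 21879 = (5455 + 7223)*(4/40147) - 21879 = 12678*(4/40147) - 21879 = 24/19 - 21879 = -415677/19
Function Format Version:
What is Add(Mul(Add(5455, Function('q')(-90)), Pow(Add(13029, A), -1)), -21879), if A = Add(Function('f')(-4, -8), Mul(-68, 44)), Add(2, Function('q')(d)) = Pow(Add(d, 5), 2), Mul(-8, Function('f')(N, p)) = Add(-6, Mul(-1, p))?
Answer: Rational(-415677, 19) ≈ -21878.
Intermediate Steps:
Function('f')(N, p) = Add(Rational(3, 4), Mul(Rational(1, 8), p)) (Function('f')(N, p) = Mul(Rational(-1, 8), Add(-6, Mul(-1, p))) = Add(Rational(3, 4), Mul(Rational(1, 8), p)))
Function('q')(d) = Add(-2, Pow(Add(5, d), 2)) (Function('q')(d) = Add(-2, Pow(Add(d, 5), 2)) = Add(-2, Pow(Add(5, d), 2)))
A = Rational(-11969, 4) (A = Add(Add(Rational(3, 4), Mul(Rational(1, 8), -8)), Mul(-68, 44)) = Add(Add(Rational(3, 4), -1), -2992) = Add(Rational(-1, 4), -2992) = Rational(-11969, 4) ≈ -2992.3)
Add(Mul(Add(5455, Function('q')(-90)), Pow(Add(13029, A), -1)), -21879) = Add(Mul(Add(5455, Add(-2, Pow(Add(5, -90), 2))), Pow(Add(13029, Rational(-11969, 4)), -1)), -21879) = Add(Mul(Add(5455, Add(-2, Pow(-85, 2))), Pow(Rational(40147, 4), -1)), -21879) = Add(Mul(Add(5455, Add(-2, 7225)), Rational(4, 40147)), -21879) = Add(Mul(Add(5455, 7223), Rational(4, 40147)), -21879) = Add(Mul(12678, Rational(4, 40147)), -21879) = Add(Rational(24, 19), -21879) = Rational(-415677, 19)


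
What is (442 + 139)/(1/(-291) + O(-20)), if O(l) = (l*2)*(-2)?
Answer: 169071/23279 ≈ 7.2628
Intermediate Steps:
O(l) = -4*l (O(l) = (2*l)*(-2) = -4*l)
(442 + 139)/(1/(-291) + O(-20)) = (442 + 139)/(1/(-291) - 4*(-20)) = 581/(-1/291 + 80) = 581/(23279/291) = 581*(291/23279) = 169071/23279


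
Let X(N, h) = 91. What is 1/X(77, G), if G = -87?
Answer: 1/91 ≈ 0.010989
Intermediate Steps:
1/X(77, G) = 1/91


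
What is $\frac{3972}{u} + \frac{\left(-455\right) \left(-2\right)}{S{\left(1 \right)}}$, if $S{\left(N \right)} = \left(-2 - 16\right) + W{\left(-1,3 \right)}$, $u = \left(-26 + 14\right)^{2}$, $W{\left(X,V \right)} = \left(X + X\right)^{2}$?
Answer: $- \frac{449}{12} \approx -37.417$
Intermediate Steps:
$W{\left(X,V \right)} = 4 X^{2}$ ($W{\left(X,V \right)} = \left(2 X\right)^{2} = 4 X^{2}$)
$u = 144$ ($u = \left(-12\right)^{2} = 144$)
$S{\left(N \right)} = -14$ ($S{\left(N \right)} = \left(-2 - 16\right) + 4 \left(-1\right)^{2} = -18 + 4 \cdot 1 = -18 + 4 = -14$)
$\frac{3972}{u} + \frac{\left(-455\right) \left(-2\right)}{S{\left(1 \right)}} = \frac{3972}{144} + \frac{\left(-455\right) \left(-2\right)}{-14} = 3972 \cdot \frac{1}{144} + 910 \left(- \frac{1}{14}\right) = \frac{331}{12} - 65 = - \frac{449}{12}$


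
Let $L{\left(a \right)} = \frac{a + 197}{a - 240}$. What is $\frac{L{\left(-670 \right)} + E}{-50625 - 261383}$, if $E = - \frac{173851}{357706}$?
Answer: $- \frac{343454}{3173827863115} \approx -1.0821 \cdot 10^{-7}$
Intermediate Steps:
$E = - \frac{173851}{357706}$ ($E = \left(-173851\right) \frac{1}{357706} = - \frac{173851}{357706} \approx -0.48602$)
$L{\left(a \right)} = \frac{197 + a}{-240 + a}$
$\frac{L{\left(-670 \right)} + E}{-50625 - 261383} = \frac{\frac{197 - 670}{-240 - 670} - \frac{173851}{357706}}{-50625 - 261383} = \frac{\frac{1}{-910} \left(-473\right) - \frac{173851}{357706}}{-312008} = \left(\left(- \frac{1}{910}\right) \left(-473\right) - \frac{173851}{357706}\right) \left(- \frac{1}{312008}\right) = \left(\frac{473}{910} - \frac{173851}{357706}\right) \left(- \frac{1}{312008}\right) = \frac{2747632}{81378115} \left(- \frac{1}{312008}\right) = - \frac{343454}{3173827863115}$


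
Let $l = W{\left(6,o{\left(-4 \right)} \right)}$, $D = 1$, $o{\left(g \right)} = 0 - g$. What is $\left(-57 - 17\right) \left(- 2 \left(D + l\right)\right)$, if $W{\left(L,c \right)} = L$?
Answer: $1036$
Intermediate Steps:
$o{\left(g \right)} = - g$
$l = 6$
$\left(-57 - 17\right) \left(- 2 \left(D + l\right)\right) = \left(-57 - 17\right) \left(- 2 \left(1 + 6\right)\right) = - 74 \left(\left(-2\right) 7\right) = \left(-74\right) \left(-14\right) = 1036$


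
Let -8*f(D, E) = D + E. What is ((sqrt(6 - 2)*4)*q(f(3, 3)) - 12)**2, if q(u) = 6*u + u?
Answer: 2916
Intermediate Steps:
f(D, E) = -D/8 - E/8 (f(D, E) = -(D + E)/8 = -D/8 - E/8)
q(u) = 7*u
((sqrt(6 - 2)*4)*q(f(3, 3)) - 12)**2 = ((sqrt(6 - 2)*4)*(7*(-1/8*3 - 1/8*3)) - 12)**2 = ((sqrt(4)*4)*(7*(-3/8 - 3/8)) - 12)**2 = ((2*4)*(7*(-3/4)) - 12)**2 = (8*(-21/4) - 12)**2 = (-42 - 12)**2 = (-54)**2 = 2916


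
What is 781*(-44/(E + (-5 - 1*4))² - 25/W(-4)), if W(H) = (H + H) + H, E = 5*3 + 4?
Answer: 385033/300 ≈ 1283.4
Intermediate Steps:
E = 19 (E = 15 + 4 = 19)
W(H) = 3*H (W(H) = 2*H + H = 3*H)
781*(-44/(E + (-5 - 1*4))² - 25/W(-4)) = 781*(-44/(19 + (-5 - 1*4))² - 25/(3*(-4))) = 781*(-44/(19 + (-5 - 4))² - 25/(-12)) = 781*(-44/(19 - 9)² - 25*(-1/12)) = 781*(-44/(10²) + 25/12) = 781*(-44/100 + 25/12) = 781*(-44*1/100 + 25/12) = 781*(-11/25 + 25/12) = 781*(493/300) = 385033/300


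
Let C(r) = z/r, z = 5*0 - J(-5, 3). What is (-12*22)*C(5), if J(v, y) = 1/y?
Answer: 88/5 ≈ 17.600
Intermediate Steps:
z = -1/3 (z = 5*0 - 1/3 = 0 - 1*1/3 = 0 - 1/3 = -1/3 ≈ -0.33333)
C(r) = -1/(3*r)
(-12*22)*C(5) = (-12*22)*(-1/3/5) = -(-88)/5 = -264*(-1/15) = 88/5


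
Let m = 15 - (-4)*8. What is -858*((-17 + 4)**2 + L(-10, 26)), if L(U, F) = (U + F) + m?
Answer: -199056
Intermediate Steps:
m = 47 (m = 15 - 1*(-32) = 15 + 32 = 47)
L(U, F) = 47 + F + U (L(U, F) = (U + F) + 47 = (F + U) + 47 = 47 + F + U)
-858*((-17 + 4)**2 + L(-10, 26)) = -858*((-17 + 4)**2 + (47 + 26 - 10)) = -858*((-13)**2 + 63) = -858*(169 + 63) = -858*232 = -199056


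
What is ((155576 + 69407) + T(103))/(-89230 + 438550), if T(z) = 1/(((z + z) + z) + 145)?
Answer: 102142283/158591280 ≈ 0.64406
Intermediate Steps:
T(z) = 1/(145 + 3*z) (T(z) = 1/((2*z + z) + 145) = 1/(3*z + 145) = 1/(145 + 3*z))
((155576 + 69407) + T(103))/(-89230 + 438550) = ((155576 + 69407) + 1/(145 + 3*103))/(-89230 + 438550) = (224983 + 1/(145 + 309))/349320 = (224983 + 1/454)*(1/349320) = (102142283/454)*(1/349320) = 102142283/158591280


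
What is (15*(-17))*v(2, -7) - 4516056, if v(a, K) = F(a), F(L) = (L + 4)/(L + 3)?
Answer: -4516362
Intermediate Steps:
F(L) = (4 + L)/(3 + L)
v(a, K) = (4 + a)/(3 + a)
(15*(-17))*v(2, -7) - 4516056 = (15*(-17))*((4 + 2)/(3 + 2)) - 4516056 = -255*6/5 - 4516056 = -306 - 4516056 = -4516362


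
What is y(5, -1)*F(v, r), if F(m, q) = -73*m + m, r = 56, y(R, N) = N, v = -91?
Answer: -6552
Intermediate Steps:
F(m, q) = -72*m
y(5, -1)*F(v, r) = -(-72)*(-91) = -1*6552 = -6552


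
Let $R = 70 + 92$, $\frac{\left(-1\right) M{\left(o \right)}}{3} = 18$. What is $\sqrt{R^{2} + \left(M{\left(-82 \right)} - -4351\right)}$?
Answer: $\sqrt{30541} \approx 174.76$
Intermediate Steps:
$M{\left(o \right)} = -54$ ($M{\left(o \right)} = \left(-3\right) 18 = -54$)
$R = 162$
$\sqrt{R^{2} + \left(M{\left(-82 \right)} - -4351\right)} = \sqrt{162^{2} - -4297} = \sqrt{26244 + \left(-54 + 4351\right)} = \sqrt{26244 + 4297} = \sqrt{30541}$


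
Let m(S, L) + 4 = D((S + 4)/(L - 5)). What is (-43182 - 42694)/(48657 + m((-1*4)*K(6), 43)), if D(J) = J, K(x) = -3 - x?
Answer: -233092/132061 ≈ -1.7650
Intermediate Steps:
m(S, L) = -4 + (4 + S)/(-5 + L) (m(S, L) = -4 + (S + 4)/(L - 5) = -4 + (4 + S)/(-5 + L))
(-43182 - 42694)/(48657 + m((-1*4)*K(6), 43)) = (-43182 - 42694)/(48657 + (24 + (-1*4)*(-3 - 1*6) - 4*43)/(-5 + 43)) = -85876/(48657 + (24 - 4*(-3 - 6) - 172)/38) = -85876/(48657 + (24 - 4*(-9) - 172)/38) = -85876/(48657 + (24 + 36 - 172)/38) = -85876/(48657 + (1/38)*(-112)) = -85876/(48657 - 56/19) = -85876/924427/19 = -85876*19/924427 = -233092/132061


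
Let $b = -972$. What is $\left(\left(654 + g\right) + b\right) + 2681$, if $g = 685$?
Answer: $3048$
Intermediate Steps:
$\left(\left(654 + g\right) + b\right) + 2681 = \left(\left(654 + 685\right) - 972\right) + 2681 = \left(1339 - 972\right) + 2681 = 367 + 2681 = 3048$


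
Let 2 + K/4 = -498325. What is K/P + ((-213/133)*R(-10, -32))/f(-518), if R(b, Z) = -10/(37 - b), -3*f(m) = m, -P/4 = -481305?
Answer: -268419376156/259745708915 ≈ -1.0334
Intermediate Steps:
K = -1993308 (K = -8 + 4*(-498325) = -8 - 1993300 = -1993308)
P = 1925220 (P = -4*(-481305) = 1925220)
f(m) = -m/3
K/P + ((-213/133)*R(-10, -32))/f(-518) = -1993308/1925220 + ((-213/133)*(10/(-37 - 10)))/((-⅓*(-518))) = -1993308*1/1925220 + ((-213*1/133)*(10/(-47)))/(518/3) = -166109/160435 - 2130*(-1)/(133*47)*(3/518) = -166109/160435 - 213/133*(-10/47)*(3/518) = -166109/160435 + (2130/6251)*(3/518) = -166109/160435 + 3195/1619009 = -268419376156/259745708915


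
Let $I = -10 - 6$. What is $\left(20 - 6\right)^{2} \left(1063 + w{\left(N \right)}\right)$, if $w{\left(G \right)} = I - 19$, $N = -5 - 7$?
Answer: $201488$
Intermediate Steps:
$I = -16$
$N = -12$ ($N = -5 - 7 = -12$)
$w{\left(G \right)} = -35$ ($w{\left(G \right)} = -16 - 19 = -35$)
$\left(20 - 6\right)^{2} \left(1063 + w{\left(N \right)}\right) = \left(20 - 6\right)^{2} \left(1063 - 35\right) = 14^{2} \cdot 1028 = 196 \cdot 1028 = 201488$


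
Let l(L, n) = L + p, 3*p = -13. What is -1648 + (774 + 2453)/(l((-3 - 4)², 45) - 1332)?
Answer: -6374257/3862 ≈ -1650.5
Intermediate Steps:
p = -13/3 (p = (⅓)*(-13) = -13/3 ≈ -4.3333)
l(L, n) = -13/3 + L (l(L, n) = L - 13/3 = -13/3 + L)
-1648 + (774 + 2453)/(l((-3 - 4)², 45) - 1332) = -1648 + (774 + 2453)/((-13/3 + (-3 - 4)²) - 1332) = -1648 + 3227/((-13/3 + (-7)²) - 1332) = -1648 + 3227/((-13/3 + 49) - 1332) = -1648 + 3227/(134/3 - 1332) = -1648 + 3227/(-3862/3) = -1648 + 3227*(-3/3862) = -1648 - 9681/3862 = -6374257/3862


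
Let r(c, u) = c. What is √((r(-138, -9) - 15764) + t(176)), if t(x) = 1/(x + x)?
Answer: I*√123145066/88 ≈ 126.1*I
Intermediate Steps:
t(x) = 1/(2*x)
√((r(-138, -9) - 15764) + t(176)) = √((-138 - 15764) + (½)/176) = √(-15902 + (½)*(1/176)) = √(-15902 + 1/352) = √(-5597503/352) = I*√123145066/88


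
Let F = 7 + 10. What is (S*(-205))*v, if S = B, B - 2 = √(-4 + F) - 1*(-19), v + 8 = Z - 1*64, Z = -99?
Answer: 736155 + 35055*√13 ≈ 8.6255e+5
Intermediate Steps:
F = 17
v = -171 (v = -8 + (-99 - 1*64) = -8 + (-99 - 64) = -8 - 163 = -171)
B = 21 + √13 (B = 2 + (√(-4 + 17) - 1*(-19)) = 2 + (√13 + 19) = 2 + (19 + √13) = 21 + √13 ≈ 24.606)
S = 21 + √13 ≈ 24.606
(S*(-205))*v = ((21 + √13)*(-205))*(-171) = (-4305 - 205*√13)*(-171) = 736155 + 35055*√13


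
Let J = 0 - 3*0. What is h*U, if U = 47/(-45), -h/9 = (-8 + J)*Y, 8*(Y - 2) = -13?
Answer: -141/5 ≈ -28.200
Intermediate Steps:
Y = 3/8 (Y = 2 + (⅛)*(-13) = 2 - 13/8 = 3/8 ≈ 0.37500)
J = 0 (J = 0 + 0 = 0)
h = 27 (h = -9*(-8 + 0)*3/8 = -(-72)*3/8 = -9*(-3) = 27)
U = -47/45 (U = 47*(-1/45) = -47/45 ≈ -1.0444)
h*U = 27*(-47/45) = -141/5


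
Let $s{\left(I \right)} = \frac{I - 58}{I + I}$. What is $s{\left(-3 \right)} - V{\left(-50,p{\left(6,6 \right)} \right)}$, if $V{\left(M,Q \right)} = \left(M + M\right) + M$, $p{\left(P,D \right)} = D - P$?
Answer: $\frac{961}{6} \approx 160.17$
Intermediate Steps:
$V{\left(M,Q \right)} = 3 M$ ($V{\left(M,Q \right)} = 2 M + M = 3 M$)
$s{\left(I \right)} = \frac{-58 + I}{2 I}$
$s{\left(-3 \right)} - V{\left(-50,p{\left(6,6 \right)} \right)} = \frac{-58 - 3}{2 \left(-3\right)} - 3 \left(-50\right) = \frac{1}{2} \left(- \frac{1}{3}\right) \left(-61\right) - -150 = \frac{61}{6} + 150 = \frac{961}{6}$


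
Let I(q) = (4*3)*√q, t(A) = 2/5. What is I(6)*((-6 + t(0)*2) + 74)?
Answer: 4128*√6/5 ≈ 2022.3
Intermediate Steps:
t(A) = ⅖ (t(A) = 2*(⅕) = ⅖)
I(q) = 12*√q
I(6)*((-6 + t(0)*2) + 74) = (12*√6)*((-6 + (⅖)*2) + 74) = (12*√6)*((-6 + ⅘) + 74) = (12*√6)*(-26/5 + 74) = (12*√6)*(344/5) = 4128*√6/5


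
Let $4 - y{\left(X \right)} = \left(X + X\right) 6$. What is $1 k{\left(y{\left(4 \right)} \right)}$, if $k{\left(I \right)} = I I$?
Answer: $1936$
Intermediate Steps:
$y{\left(X \right)} = 4 - 12 X$ ($y{\left(X \right)} = 4 - \left(X + X\right) 6 = 4 - 2 X 6 = 4 - 12 X$)
$k{\left(I \right)} = I^{2}$
$1 k{\left(y{\left(4 \right)} \right)} = 1 \left(4 - 48\right)^{2} = 1 \left(-44\right)^{2} = 1 \cdot 1936 = 1936$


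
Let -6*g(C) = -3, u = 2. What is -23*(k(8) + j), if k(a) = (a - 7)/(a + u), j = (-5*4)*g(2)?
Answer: 2277/10 ≈ 227.70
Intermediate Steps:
g(C) = ½ (g(C) = -⅙*(-3) = ½)
j = -10 (j = -5*4*(½) = -20*½ = -10)
k(a) = (-7 + a)/(2 + a) (k(a) = (a - 7)/(a + 2) = (-7 + a)/(2 + a))
-23*(k(8) + j) = -23*((-7 + 8)/(2 + 8) - 10) = -23*(1/10 - 10) = -23*((⅒)*1 - 10) = -23*(⅒ - 10) = -23*(-99/10) = 2277/10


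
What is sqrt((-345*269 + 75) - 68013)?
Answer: I*sqrt(160743) ≈ 400.93*I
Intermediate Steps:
sqrt((-345*269 + 75) - 68013) = sqrt((-92805 + 75) - 68013) = sqrt(-92730 - 68013) = sqrt(-160743) = I*sqrt(160743)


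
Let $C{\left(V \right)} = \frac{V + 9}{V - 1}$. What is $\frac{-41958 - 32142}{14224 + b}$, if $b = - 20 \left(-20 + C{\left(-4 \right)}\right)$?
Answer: $- \frac{18525}{3661} \approx -5.0601$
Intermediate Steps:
$C{\left(V \right)} = \frac{9 + V}{-1 + V}$
$b = 420$ ($b = - 20 \left(-20 + \frac{9 - 4}{-1 - 4}\right) = - 20 \left(-20 + \frac{1}{-5} \cdot 5\right) = - 20 \left(-20 - 1\right) = \left(-20\right) \left(-21\right) = 420$)
$\frac{-41958 - 32142}{14224 + b} = \frac{-41958 - 32142}{14224 + 420} = - \frac{74100}{14644} = \left(-74100\right) \frac{1}{14644} = - \frac{18525}{3661}$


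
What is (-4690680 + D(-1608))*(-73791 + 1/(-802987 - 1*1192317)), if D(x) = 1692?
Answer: 172596346751913855/498826 ≈ 3.4600e+11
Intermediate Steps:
(-4690680 + D(-1608))*(-73791 + 1/(-802987 - 1*1192317)) = (-4690680 + 1692)*(-73791 + 1/(-802987 - 1*1192317)) = -4688988*(-73791 + 1/(-802987 - 1192317)) = -4688988*(-73791 + 1/(-1995304)) = -4688988*(-73791 - 1/1995304) = -4688988*(-147235477465/1995304) = 172596346751913855/498826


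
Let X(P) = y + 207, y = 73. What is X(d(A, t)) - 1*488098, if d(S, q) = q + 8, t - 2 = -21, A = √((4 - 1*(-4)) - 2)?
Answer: -487818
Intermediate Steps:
A = √6 (A = √((4 + 4) - 2) = √(8 - 2) = √6 ≈ 2.4495)
t = -19 (t = 2 - 21 = -19)
d(S, q) = 8 + q
X(P) = 280 (X(P) = 73 + 207 = 280)
X(d(A, t)) - 1*488098 = 280 - 1*488098 = 280 - 488098 = -487818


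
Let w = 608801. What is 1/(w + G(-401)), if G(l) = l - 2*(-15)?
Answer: 1/608430 ≈ 1.6436e-6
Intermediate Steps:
G(l) = 30 + l (G(l) = l + 30 = 30 + l)
1/(w + G(-401)) = 1/(608801 + (30 - 401)) = 1/(608801 - 371) = 1/608430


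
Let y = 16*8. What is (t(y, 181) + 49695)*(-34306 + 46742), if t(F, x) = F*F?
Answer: 821758444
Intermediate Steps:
y = 128
t(F, x) = F²
(t(y, 181) + 49695)*(-34306 + 46742) = (128² + 49695)*(-34306 + 46742) = (16384 + 49695)*12436 = 66079*12436 = 821758444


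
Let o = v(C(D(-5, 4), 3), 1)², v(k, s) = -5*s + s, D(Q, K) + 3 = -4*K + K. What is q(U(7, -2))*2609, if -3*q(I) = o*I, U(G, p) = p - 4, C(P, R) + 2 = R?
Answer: 83488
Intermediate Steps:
D(Q, K) = -3 - 3*K (D(Q, K) = -3 + (-4*K + K) = -3 - 3*K)
C(P, R) = -2 + R
v(k, s) = -4*s
U(G, p) = -4 + p
o = 16 (o = (-4*1)² = (-4)² = 16)
q(I) = -16*I/3
q(U(7, -2))*2609 = -16*(-4 - 2)/3*2609 = -16/3*(-6)*2609 = 32*2609 = 83488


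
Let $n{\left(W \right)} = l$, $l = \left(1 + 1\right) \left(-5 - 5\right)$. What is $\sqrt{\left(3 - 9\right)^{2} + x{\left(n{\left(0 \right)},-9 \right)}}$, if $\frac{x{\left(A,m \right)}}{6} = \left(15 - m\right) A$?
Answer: $6 i \sqrt{79} \approx 53.329 i$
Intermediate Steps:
$l = -20$ ($l = 2 \left(-10\right) = -20$)
$n{\left(W \right)} = -20$
$x{\left(A,m \right)} = 6 A \left(15 - m\right)$ ($x{\left(A,m \right)} = 6 \left(15 - m\right) A = 6 A \left(15 - m\right)$)
$\sqrt{\left(3 - 9\right)^{2} + x{\left(n{\left(0 \right)},-9 \right)}} = \sqrt{\left(3 - 9\right)^{2} + 6 \left(-20\right) \left(15 - -9\right)} = \sqrt{\left(-6\right)^{2} + 6 \left(-20\right) \left(15 + 9\right)} = \sqrt{36 + 6 \left(-20\right) 24} = \sqrt{36 - 2880} = \sqrt{-2844} = 6 i \sqrt{79}$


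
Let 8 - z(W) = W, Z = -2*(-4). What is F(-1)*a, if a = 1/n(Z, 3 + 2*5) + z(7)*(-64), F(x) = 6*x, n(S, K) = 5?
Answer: 1914/5 ≈ 382.80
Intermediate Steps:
Z = 8
z(W) = 8 - W
a = -319/5 (a = 1/5 + (8 - 1*7)*(-64) = ⅕ + (8 - 7)*(-64) = ⅕ + 1*(-64) = ⅕ - 64 = -319/5 ≈ -63.800)
F(-1)*a = (6*(-1))*(-319/5) = -6*(-319/5) = 1914/5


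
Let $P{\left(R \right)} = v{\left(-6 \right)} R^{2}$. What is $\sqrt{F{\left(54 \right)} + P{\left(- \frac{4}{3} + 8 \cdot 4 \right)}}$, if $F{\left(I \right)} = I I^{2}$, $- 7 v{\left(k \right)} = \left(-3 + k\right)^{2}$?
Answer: $\frac{6 \sqrt{199514}}{7} \approx 382.86$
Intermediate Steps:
$v{\left(k \right)} = - \frac{\left(-3 + k\right)^{2}}{7}$
$F{\left(I \right)} = I^{3}$
$P{\left(R \right)} = - \frac{81 R^{2}}{7}$ ($P{\left(R \right)} = - \frac{\left(-3 - 6\right)^{2}}{7} R^{2} = - \frac{\left(-9\right)^{2}}{7} R^{2} = \left(- \frac{1}{7}\right) 81 R^{2} = - \frac{81 R^{2}}{7}$)
$\sqrt{F{\left(54 \right)} + P{\left(- \frac{4}{3} + 8 \cdot 4 \right)}} = \sqrt{54^{3} - \frac{81 \left(- \frac{4}{3} + 8 \cdot 4\right)^{2}}{7}} = \sqrt{157464 - \frac{81 \left(\left(-4\right) \frac{1}{3} + 32\right)^{2}}{7}} = \sqrt{157464 - \frac{81 \left(- \frac{4}{3} + 32\right)^{2}}{7}} = \sqrt{157464 - \frac{81 \left(\frac{92}{3}\right)^{2}}{7}} = \sqrt{157464 - \frac{76176}{7}} = \sqrt{\frac{1026072}{7}} = \frac{6 \sqrt{199514}}{7}$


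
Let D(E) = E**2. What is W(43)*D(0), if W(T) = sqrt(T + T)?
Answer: 0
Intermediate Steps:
W(T) = sqrt(2)*sqrt(T) (W(T) = sqrt(2*T) = sqrt(2)*sqrt(T))
W(43)*D(0) = (sqrt(2)*sqrt(43))*0**2 = sqrt(86)*0 = 0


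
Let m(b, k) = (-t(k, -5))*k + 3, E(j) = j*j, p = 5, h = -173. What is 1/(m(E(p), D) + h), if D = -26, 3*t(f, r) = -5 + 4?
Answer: -3/536 ≈ -0.0055970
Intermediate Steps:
t(f, r) = -1/3 (t(f, r) = (-5 + 4)/3 = (1/3)*(-1) = -1/3)
E(j) = j**2
m(b, k) = 3 + k/3 (m(b, k) = (-1*(-1/3))*k + 3 = k/3 + 3 = 3 + k/3)
1/(m(E(p), D) + h) = 1/((3 + (1/3)*(-26)) - 173) = 1/((3 - 26/3) - 173) = 1/(-17/3 - 173) = 1/(-536/3) = -3/536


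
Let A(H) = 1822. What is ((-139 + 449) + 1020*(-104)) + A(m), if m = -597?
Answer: -103948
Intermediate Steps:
((-139 + 449) + 1020*(-104)) + A(m) = ((-139 + 449) + 1020*(-104)) + 1822 = (310 - 106080) + 1822 = -105770 + 1822 = -103948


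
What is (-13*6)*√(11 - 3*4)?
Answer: -78*I ≈ -78.0*I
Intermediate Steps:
(-13*6)*√(11 - 3*4) = -78*√(11 - 12) = -78*I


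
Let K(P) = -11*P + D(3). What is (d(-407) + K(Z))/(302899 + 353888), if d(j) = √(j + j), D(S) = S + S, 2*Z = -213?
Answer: 785/437858 + I*√814/656787 ≈ 0.0017928 + 4.344e-5*I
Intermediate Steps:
Z = -213/2 (Z = (½)*(-213) = -213/2 ≈ -106.50)
D(S) = 2*S
d(j) = √2*√j (d(j) = √(2*j) = √2*√j)
K(P) = 6 - 11*P (K(P) = -11*P + 2*3 = -11*P + 6 = 6 - 11*P)
(d(-407) + K(Z))/(302899 + 353888) = (√2*√(-407) + (6 - 11*(-213/2)))/(302899 + 353888) = (√2*(I*√407) + (6 + 2343/2))/656787 = (I*√814 + 2355/2)*(1/656787) = (2355/2 + I*√814)*(1/656787) = 785/437858 + I*√814/656787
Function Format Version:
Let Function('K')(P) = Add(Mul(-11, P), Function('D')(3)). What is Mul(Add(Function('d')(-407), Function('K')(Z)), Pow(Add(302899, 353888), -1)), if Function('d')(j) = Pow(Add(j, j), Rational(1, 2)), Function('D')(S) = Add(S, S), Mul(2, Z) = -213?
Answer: Add(Rational(785, 437858), Mul(Rational(1, 656787), I, Pow(814, Rational(1, 2)))) ≈ Add(0.0017928, Mul(4.3440e-5, I))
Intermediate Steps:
Z = Rational(-213, 2) (Z = Mul(Rational(1, 2), -213) = Rational(-213, 2) ≈ -106.50)
Function('D')(S) = Mul(2, S)
Function('d')(j) = Mul(Pow(2, Rational(1, 2)), Pow(j, Rational(1, 2))) (Function('d')(j) = Pow(Mul(2, j), Rational(1, 2)) = Mul(Pow(2, Rational(1, 2)), Pow(j, Rational(1, 2))))
Function('K')(P) = Add(6, Mul(-11, P)) (Function('K')(P) = Add(Mul(-11, P), Mul(2, 3)) = Add(Mul(-11, P), 6) = Add(6, Mul(-11, P)))
Mul(Add(Function('d')(-407), Function('K')(Z)), Pow(Add(302899, 353888), -1)) = Mul(Add(Mul(Pow(2, Rational(1, 2)), Pow(-407, Rational(1, 2))), Add(6, Mul(-11, Rational(-213, 2)))), Pow(Add(302899, 353888), -1)) = Mul(Add(Mul(Pow(2, Rational(1, 2)), Mul(I, Pow(407, Rational(1, 2)))), Add(6, Rational(2343, 2))), Pow(656787, -1)) = Mul(Add(Mul(I, Pow(814, Rational(1, 2))), Rational(2355, 2)), Rational(1, 656787)) = Mul(Add(Rational(2355, 2), Mul(I, Pow(814, Rational(1, 2)))), Rational(1, 656787)) = Add(Rational(785, 437858), Mul(Rational(1, 656787), I, Pow(814, Rational(1, 2))))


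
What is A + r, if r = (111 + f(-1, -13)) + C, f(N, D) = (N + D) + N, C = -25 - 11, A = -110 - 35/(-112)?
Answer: -795/16 ≈ -49.688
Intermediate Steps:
A = -1755/16 (A = -110 - 35*(-1)/112 = -110 - 1*(-5/16) = -110 + 5/16 = -1755/16 ≈ -109.69)
C = -36
f(N, D) = D + 2*N (f(N, D) = (D + N) + N = D + 2*N)
r = 60 (r = (111 + (-13 + 2*(-1))) - 36 = (111 + (-13 - 2)) - 36 = (111 - 15) - 36 = 96 - 36 = 60)
A + r = -1755/16 + 60 = -795/16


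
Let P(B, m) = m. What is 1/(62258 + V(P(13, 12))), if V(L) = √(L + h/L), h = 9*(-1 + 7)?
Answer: 124516/7752117095 - √66/7752117095 ≈ 1.6061e-5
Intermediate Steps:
h = 54 (h = 9*6 = 54)
V(L) = √(L + 54/L)
1/(62258 + V(P(13, 12))) = 1/(62258 + √(12 + 54/12)) = 1/(62258 + √(12 + 54*(1/12))) = 1/(62258 + √(12 + 9/2)) = 1/(62258 + √(33/2)) = 1/(62258 + √66/2)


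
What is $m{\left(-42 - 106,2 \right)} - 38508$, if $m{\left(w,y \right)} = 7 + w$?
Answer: $-38649$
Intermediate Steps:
$m{\left(-42 - 106,2 \right)} - 38508 = \left(7 - 148\right) - 38508 = -141 - 38508 = -38649$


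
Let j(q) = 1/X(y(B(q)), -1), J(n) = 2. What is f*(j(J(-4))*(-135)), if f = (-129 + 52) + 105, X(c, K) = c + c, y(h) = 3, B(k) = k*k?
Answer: -630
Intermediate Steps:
B(k) = k²
X(c, K) = 2*c
f = 28 (f = -77 + 105 = 28)
j(q) = ⅙ (j(q) = 1/(2*3) = 1/6 = ⅙)
f*(j(J(-4))*(-135)) = 28*((⅙)*(-135)) = 28*(-45/2) = -630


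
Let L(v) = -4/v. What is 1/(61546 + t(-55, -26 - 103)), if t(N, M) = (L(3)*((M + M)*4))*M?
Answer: -1/115958 ≈ -8.6238e-6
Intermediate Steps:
t(N, M) = -32*M²/3 (t(N, M) = ((-4/3)*((M + M)*4))*M = ((-4*⅓)*((2*M)*4))*M = (-32*M/3)*M = -32*M²/3)
1/(61546 + t(-55, -26 - 103)) = 1/(61546 - 32*(-26 - 103)²/3) = 1/(61546 - 32/3*(-129)²) = 1/(61546 - 32/3*16641) = 1/(61546 - 177504) = 1/(-115958) = -1/115958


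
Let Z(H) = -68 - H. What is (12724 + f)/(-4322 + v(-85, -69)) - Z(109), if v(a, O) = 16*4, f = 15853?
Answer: 725089/4258 ≈ 170.29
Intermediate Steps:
v(a, O) = 64
(12724 + f)/(-4322 + v(-85, -69)) - Z(109) = (12724 + 15853)/(-4322 + 64) - (-68 - 1*109) = 28577/(-4258) - (-68 - 109) = 28577*(-1/4258) - 1*(-177) = -28577/4258 + 177 = 725089/4258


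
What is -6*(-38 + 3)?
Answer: 210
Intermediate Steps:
-6*(-38 + 3) = -6*(-35) = 210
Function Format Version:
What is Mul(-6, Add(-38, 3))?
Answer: 210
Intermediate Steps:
Mul(-6, Add(-38, 3)) = Mul(-6, -35) = 210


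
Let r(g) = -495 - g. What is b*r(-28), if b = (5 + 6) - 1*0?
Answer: -5137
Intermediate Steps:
b = 11 (b = 11 + 0 = 11)
b*r(-28) = 11*(-495 - 1*(-28)) = 11*(-495 + 28) = 11*(-467) = -5137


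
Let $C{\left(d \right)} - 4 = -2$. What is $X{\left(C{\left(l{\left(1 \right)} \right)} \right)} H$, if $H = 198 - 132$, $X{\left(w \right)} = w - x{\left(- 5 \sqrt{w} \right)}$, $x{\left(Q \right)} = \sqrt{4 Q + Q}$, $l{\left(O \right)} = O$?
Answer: $132 - 330 i \sqrt[4]{2} \approx 132.0 - 392.44 i$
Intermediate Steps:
$C{\left(d \right)} = 2$ ($C{\left(d \right)} = 4 - 2 = 2$)
$x{\left(Q \right)} = \sqrt{5} \sqrt{Q}$ ($x{\left(Q \right)} = \sqrt{5 Q} = \sqrt{5} \sqrt{Q}$)
$X{\left(w \right)} = w - 5 \sqrt{- \sqrt{w}}$ ($X{\left(w \right)} = w - \sqrt{5} \sqrt{- 5 \sqrt{w}} = w - \sqrt{5} \sqrt{5} \sqrt{- \sqrt{w}} = w - 5 \sqrt{- \sqrt{w}}$)
$H = 66$ ($H = 198 - 132 = 66$)
$X{\left(C{\left(l{\left(1 \right)} \right)} \right)} H = \left(2 - 5 \sqrt{- \sqrt{2}}\right) 66 = \left(2 - 5 i \sqrt[4]{2}\right) 66 = 132 - 330 i \sqrt[4]{2}$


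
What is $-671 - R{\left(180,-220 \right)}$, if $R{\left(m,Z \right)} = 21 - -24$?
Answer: $-716$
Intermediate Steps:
$R{\left(m,Z \right)} = 45$ ($R{\left(m,Z \right)} = 21 + 24 = 45$)
$-671 - R{\left(180,-220 \right)} = -671 - 45 = -716$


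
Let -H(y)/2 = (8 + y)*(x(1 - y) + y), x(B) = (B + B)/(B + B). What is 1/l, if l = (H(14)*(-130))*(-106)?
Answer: -1/9094800 ≈ -1.0995e-7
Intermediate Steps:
x(B) = 1 (x(B) = (2*B)/((2*B)) = (2*B)*(1/(2*B)) = 1)
H(y) = -2*(1 + y)*(8 + y) (H(y) = -2*(8 + y)*(1 + y) = -2*(1 + y)*(8 + y))
l = -9094800 (l = ((-16 - 18*14 - 2*14**2)*(-130))*(-106) = ((-16 - 252 - 2*196)*(-130))*(-106) = ((-16 - 252 - 392)*(-130))*(-106) = -660*(-130)*(-106) = 85800*(-106) = -9094800)
1/l = 1/(-9094800) = -1/9094800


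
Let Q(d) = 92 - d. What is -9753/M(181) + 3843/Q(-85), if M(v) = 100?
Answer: -447327/5900 ≈ -75.818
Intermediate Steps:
-9753/M(181) + 3843/Q(-85) = -9753/100 + 3843/(92 - 1*(-85)) = -9753*1/100 + 3843/(92 + 85) = -9753/100 + 3843/177 = -9753/100 + 3843*(1/177) = -9753/100 + 1281/59 = -447327/5900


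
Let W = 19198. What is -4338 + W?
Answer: 14860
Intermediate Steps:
-4338 + W = -4338 + 19198 = 14860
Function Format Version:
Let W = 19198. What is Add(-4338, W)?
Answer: 14860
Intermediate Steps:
Add(-4338, W) = Add(-4338, 19198) = 14860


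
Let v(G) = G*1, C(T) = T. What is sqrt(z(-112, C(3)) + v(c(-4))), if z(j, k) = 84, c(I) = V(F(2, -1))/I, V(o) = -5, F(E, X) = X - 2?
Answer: sqrt(341)/2 ≈ 9.2331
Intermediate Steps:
F(E, X) = -2 + X
c(I) = -5/I
v(G) = G
sqrt(z(-112, C(3)) + v(c(-4))) = sqrt(84 - 5/(-4)) = sqrt(84 - 5*(-1/4)) = sqrt(84 + 5/4) = sqrt(341/4) = sqrt(341)/2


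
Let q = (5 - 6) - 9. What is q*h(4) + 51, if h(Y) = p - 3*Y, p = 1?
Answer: 161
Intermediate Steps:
q = -10 (q = -1 - 9 = -10)
h(Y) = 1 - 3*Y
q*h(4) + 51 = -10*(1 - 3*4) + 51 = -10*(1 - 12) + 51 = -10*(-11) + 51 = 110 + 51 = 161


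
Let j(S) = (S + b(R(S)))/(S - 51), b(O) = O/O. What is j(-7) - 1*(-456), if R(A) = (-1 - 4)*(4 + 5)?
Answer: 13227/29 ≈ 456.10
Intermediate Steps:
R(A) = -45 (R(A) = -5*9 = -45)
b(O) = 1
j(S) = (1 + S)/(-51 + S) (j(S) = (S + 1)/(S - 51) = (1 + S)/(-51 + S))
j(-7) - 1*(-456) = (1 - 7)/(-51 - 7) - 1*(-456) = -6/(-58) + 456 = -1/58*(-6) + 456 = 3/29 + 456 = 13227/29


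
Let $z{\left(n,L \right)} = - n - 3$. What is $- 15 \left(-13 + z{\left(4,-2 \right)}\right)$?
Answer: $300$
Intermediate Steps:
$z{\left(n,L \right)} = -3 - n$
$- 15 \left(-13 + z{\left(4,-2 \right)}\right) = - 15 \left(-13 - 7\right) = \left(-15\right) \left(-20\right) = 300$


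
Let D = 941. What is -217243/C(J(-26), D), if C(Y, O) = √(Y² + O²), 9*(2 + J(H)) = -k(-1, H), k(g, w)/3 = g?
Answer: -651729*√7969354/7969354 ≈ -230.86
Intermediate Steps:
k(g, w) = 3*g
J(H) = -5/3 (J(H) = -2 + (-3*(-1))/9 = -2 + (-1*(-3))/9 = -2 + (⅑)*3 = -2 + ⅓ = -5/3)
C(Y, O) = √(O² + Y²)
-217243/C(J(-26), D) = -217243/√(941² + (-5/3)²) = -217243/√(885481 + 25/9) = -217243*3*√7969354/7969354 = -651729*√7969354/7969354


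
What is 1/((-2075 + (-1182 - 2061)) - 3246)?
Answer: -1/8564 ≈ -0.00011677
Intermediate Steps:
1/((-2075 + (-1182 - 2061)) - 3246) = 1/((-2075 - 3243) - 3246) = 1/(-5318 - 3246) = 1/(-8564) = -1/8564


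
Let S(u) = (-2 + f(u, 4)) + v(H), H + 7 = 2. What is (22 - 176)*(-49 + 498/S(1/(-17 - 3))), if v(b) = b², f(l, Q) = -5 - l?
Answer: 1190266/361 ≈ 3297.1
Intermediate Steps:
H = -5 (H = -7 + 2 = -5)
S(u) = 18 - u (S(u) = (-2 + (-5 - u)) + (-5)² = (-7 - u) + 25 = 18 - u)
(22 - 176)*(-49 + 498/S(1/(-17 - 3))) = (22 - 176)*(-49 + 498/(18 - 1/(-17 - 3))) = -154*(-49 + 498/(18 - 1/(-20))) = -154*(-49 + 498/(18 - 1*(-1/20))) = -154*(-49 + 498/(18 + 1/20)) = -154*(-49 + 498/(361/20)) = -154*(-49 + 498*(20/361)) = -154*(-49 + 9960/361) = -154*(-7729/361) = 1190266/361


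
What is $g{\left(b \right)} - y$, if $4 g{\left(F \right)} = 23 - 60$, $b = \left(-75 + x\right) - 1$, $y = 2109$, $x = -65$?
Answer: $- \frac{8473}{4} \approx -2118.3$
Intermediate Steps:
$b = -141$ ($b = \left(-75 - 65\right) - 1 = -140 - 1 = -141$)
$g{\left(F \right)} = - \frac{37}{4}$ ($g{\left(F \right)} = \frac{23 - 60}{4} = \frac{1}{4} \left(-37\right) = - \frac{37}{4}$)
$g{\left(b \right)} - y = - \frac{37}{4} - 2109 = - \frac{8473}{4}$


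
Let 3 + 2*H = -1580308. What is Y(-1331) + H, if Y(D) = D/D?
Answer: -1580309/2 ≈ -7.9015e+5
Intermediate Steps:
H = -1580311/2 (H = -3/2 + (½)*(-1580308) = -3/2 - 790154 = -1580311/2 ≈ -7.9016e+5)
Y(D) = 1
Y(-1331) + H = 1 - 1580311/2 = -1580309/2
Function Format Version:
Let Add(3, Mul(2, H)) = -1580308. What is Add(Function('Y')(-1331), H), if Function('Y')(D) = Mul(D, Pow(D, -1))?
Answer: Rational(-1580309, 2) ≈ -7.9015e+5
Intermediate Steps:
H = Rational(-1580311, 2) (H = Add(Rational(-3, 2), Mul(Rational(1, 2), -1580308)) = Add(Rational(-3, 2), -790154) = Rational(-1580311, 2) ≈ -7.9016e+5)
Function('Y')(D) = 1
Add(Function('Y')(-1331), H) = Add(1, Rational(-1580311, 2)) = Rational(-1580309, 2)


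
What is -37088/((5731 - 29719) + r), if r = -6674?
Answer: 18544/15331 ≈ 1.2096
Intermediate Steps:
-37088/((5731 - 29719) + r) = -37088/((5731 - 29719) - 6674) = -37088/(-23988 - 6674) = -37088/(-30662) = -37088*(-1/30662) = 18544/15331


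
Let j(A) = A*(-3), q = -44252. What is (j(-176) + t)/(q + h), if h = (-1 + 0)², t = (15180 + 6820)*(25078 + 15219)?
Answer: -46659712/2329 ≈ -20034.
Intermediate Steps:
t = 886534000 (t = 22000*40297 = 886534000)
j(A) = -3*A
h = 1 (h = (-1)² = 1)
(j(-176) + t)/(q + h) = (-3*(-176) + 886534000)/(-44252 + 1) = (528 + 886534000)/(-44251) = 886534528*(-1/44251) = -46659712/2329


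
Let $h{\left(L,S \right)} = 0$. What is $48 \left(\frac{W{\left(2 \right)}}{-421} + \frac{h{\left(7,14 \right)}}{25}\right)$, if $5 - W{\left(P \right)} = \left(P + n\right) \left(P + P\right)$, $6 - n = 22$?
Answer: $- \frac{2928}{421} \approx -6.9549$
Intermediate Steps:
$n = -16$ ($n = 6 - 22 = -16$)
$W{\left(P \right)} = 5 - 2 P \left(-16 + P\right)$ ($W{\left(P \right)} = 5 - \left(P - 16\right) \left(P + P\right) = 5 - \left(-16 + P\right) 2 P = 5 - 2 P \left(-16 + P\right)$)
$48 \left(\frac{W{\left(2 \right)}}{-421} + \frac{h{\left(7,14 \right)}}{25}\right) = 48 \left(\frac{5 - 2 \cdot 2^{2} + 32 \cdot 2}{-421} + \frac{0}{25}\right) = 48 \left(\left(5 - 8 + 64\right) \left(- \frac{1}{421}\right) + 0 \cdot \frac{1}{25}\right) = 48 \left(\left(5 - 8 + 64\right) \left(- \frac{1}{421}\right) + 0\right) = 48 \left(61 \left(- \frac{1}{421}\right) + 0\right) = 48 \left(- \frac{61}{421} + 0\right) = 48 \left(- \frac{61}{421}\right) = - \frac{2928}{421}$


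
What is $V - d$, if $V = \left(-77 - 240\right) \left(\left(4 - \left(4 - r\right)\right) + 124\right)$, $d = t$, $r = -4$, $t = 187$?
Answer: $-38227$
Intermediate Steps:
$d = 187$
$V = -38040$ ($V = \left(-77 - 240\right) \left(\left(4 - \left(4 - -4\right)\right) + 124\right) = - 317 \left(\left(4 - \left(4 + 4\right)\right) + 124\right) = - 317 \left(\left(4 - 8\right) + 124\right) = - 317 \left(-4 + 124\right) = \left(-317\right) 120 = -38040$)
$V - d = -38040 - 187 = -38227$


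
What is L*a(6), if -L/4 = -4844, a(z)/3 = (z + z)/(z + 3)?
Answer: 77504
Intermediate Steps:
a(z) = 6*z/(3 + z) (a(z) = 3*((z + z)/(z + 3)) = 3*((2*z)/(3 + z)) = 3*(2*z/(3 + z)) = 6*z/(3 + z))
L = 19376 (L = -4*(-4844) = 19376)
L*a(6) = 19376*(6*6/(3 + 6)) = 19376*(6*6/9) = 19376*(6*6*(⅑)) = 19376*4 = 77504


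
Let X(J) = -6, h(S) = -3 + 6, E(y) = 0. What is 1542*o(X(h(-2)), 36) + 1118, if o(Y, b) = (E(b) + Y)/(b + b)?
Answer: 1979/2 ≈ 989.50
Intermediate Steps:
h(S) = 3
o(Y, b) = Y/(2*b) (o(Y, b) = (0 + Y)/(b + b) = Y/((2*b)) = Y*(1/(2*b)) = Y/(2*b))
1542*o(X(h(-2)), 36) + 1118 = 1542*((½)*(-6)/36) + 1118 = 1542*((½)*(-6)*(1/36)) + 1118 = 1542*(-1/12) + 1118 = -257/2 + 1118 = 1979/2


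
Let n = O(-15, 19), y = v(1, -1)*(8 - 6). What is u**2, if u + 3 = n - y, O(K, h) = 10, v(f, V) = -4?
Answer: 225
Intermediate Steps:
y = -8 (y = -4*(8 - 6) = -4*2 = -8)
n = 10
u = 15 (u = -3 + (10 - 1*(-8)) = -3 + (10 + 8) = -3 + 18 = 15)
u**2 = 15**2 = 225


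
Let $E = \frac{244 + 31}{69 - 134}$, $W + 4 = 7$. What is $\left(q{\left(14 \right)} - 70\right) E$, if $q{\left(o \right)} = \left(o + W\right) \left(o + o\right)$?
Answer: $- \frac{22330}{13} \approx -1717.7$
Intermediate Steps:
$W = 3$ ($W = -4 + 7 = 3$)
$E = - \frac{55}{13}$ ($E = \frac{275}{-65} = 275 \left(- \frac{1}{65}\right) = - \frac{55}{13} \approx -4.2308$)
$q{\left(o \right)} = 2 o \left(3 + o\right)$ ($q{\left(o \right)} = \left(o + 3\right) \left(o + o\right) = \left(3 + o\right) 2 o = 2 o \left(3 + o\right)$)
$\left(q{\left(14 \right)} - 70\right) E = \left(2 \cdot 14 \left(3 + 14\right) - 70\right) \left(- \frac{55}{13}\right) = \left(2 \cdot 14 \cdot 17 - 70\right) \left(- \frac{55}{13}\right) = \left(476 - 70\right) \left(- \frac{55}{13}\right) = 406 \left(- \frac{55}{13}\right) = - \frac{22330}{13}$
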